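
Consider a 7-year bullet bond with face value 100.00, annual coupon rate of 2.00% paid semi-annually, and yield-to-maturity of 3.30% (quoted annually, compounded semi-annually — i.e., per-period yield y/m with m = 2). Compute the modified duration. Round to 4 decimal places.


Answer: Modified duration = 6.4371

Derivation:
Coupon per period c = face * coupon_rate / m = 1.000000
Periods per year m = 2; per-period yield y/m = 0.016500
Number of cashflows N = 14
Cashflows (t years, CF_t, discount factor 1/(1+y/m)^(m*t), PV):
  t = 0.5000: CF_t = 1.000000, DF = 0.983768, PV = 0.983768
  t = 1.0000: CF_t = 1.000000, DF = 0.967799, PV = 0.967799
  t = 1.5000: CF_t = 1.000000, DF = 0.952090, PV = 0.952090
  t = 2.0000: CF_t = 1.000000, DF = 0.936635, PV = 0.936635
  t = 2.5000: CF_t = 1.000000, DF = 0.921432, PV = 0.921432
  t = 3.0000: CF_t = 1.000000, DF = 0.906475, PV = 0.906475
  t = 3.5000: CF_t = 1.000000, DF = 0.891761, PV = 0.891761
  t = 4.0000: CF_t = 1.000000, DF = 0.877285, PV = 0.877285
  t = 4.5000: CF_t = 1.000000, DF = 0.863045, PV = 0.863045
  t = 5.0000: CF_t = 1.000000, DF = 0.849036, PV = 0.849036
  t = 5.5000: CF_t = 1.000000, DF = 0.835254, PV = 0.835254
  t = 6.0000: CF_t = 1.000000, DF = 0.821696, PV = 0.821696
  t = 6.5000: CF_t = 1.000000, DF = 0.808359, PV = 0.808359
  t = 7.0000: CF_t = 101.000000, DF = 0.795237, PV = 80.318948
Price P = sum_t PV_t = 91.933583
First compute Macaulay numerator sum_t t * PV_t:
  t * PV_t at t = 0.5000: 0.491884
  t * PV_t at t = 1.0000: 0.967799
  t * PV_t at t = 1.5000: 1.428134
  t * PV_t at t = 2.0000: 1.873270
  t * PV_t at t = 2.5000: 2.303579
  t * PV_t at t = 3.0000: 2.719424
  t * PV_t at t = 3.5000: 3.121162
  t * PV_t at t = 4.0000: 3.509142
  t * PV_t at t = 4.5000: 3.883704
  t * PV_t at t = 5.0000: 4.245181
  t * PV_t at t = 5.5000: 4.593899
  t * PV_t at t = 6.0000: 4.930179
  t * PV_t at t = 6.5000: 5.254330
  t * PV_t at t = 7.0000: 562.232637
Macaulay duration D = 601.554325 / 91.933583 = 6.543358
Modified duration = D / (1 + y/m) = 6.543358 / (1 + 0.016500) = 6.437145


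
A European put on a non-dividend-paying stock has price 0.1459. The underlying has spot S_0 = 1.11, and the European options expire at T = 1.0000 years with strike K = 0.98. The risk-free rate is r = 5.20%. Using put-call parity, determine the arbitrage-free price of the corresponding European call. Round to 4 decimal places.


Put-call parity: C - P = S_0 * exp(-qT) - K * exp(-rT).
S_0 * exp(-qT) = 1.1100 * 1.00000000 = 1.11000000
K * exp(-rT) = 0.9800 * 0.94932887 = 0.93034229
C = P + S*exp(-qT) - K*exp(-rT)
C = 0.1459 + 1.11000000 - 0.93034229 = 0.3256

Answer: Call price = 0.3256


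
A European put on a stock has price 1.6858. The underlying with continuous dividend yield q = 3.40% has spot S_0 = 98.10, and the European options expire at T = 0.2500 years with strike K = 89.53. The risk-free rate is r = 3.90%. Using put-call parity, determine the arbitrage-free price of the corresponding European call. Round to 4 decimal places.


Put-call parity: C - P = S_0 * exp(-qT) - K * exp(-rT).
S_0 * exp(-qT) = 98.1000 * 0.99153602 = 97.26968384
K * exp(-rT) = 89.5300 * 0.99029738 = 88.66132418
C = P + S*exp(-qT) - K*exp(-rT)
C = 1.6858 + 97.26968384 - 88.66132418 = 10.2942

Answer: Call price = 10.2942


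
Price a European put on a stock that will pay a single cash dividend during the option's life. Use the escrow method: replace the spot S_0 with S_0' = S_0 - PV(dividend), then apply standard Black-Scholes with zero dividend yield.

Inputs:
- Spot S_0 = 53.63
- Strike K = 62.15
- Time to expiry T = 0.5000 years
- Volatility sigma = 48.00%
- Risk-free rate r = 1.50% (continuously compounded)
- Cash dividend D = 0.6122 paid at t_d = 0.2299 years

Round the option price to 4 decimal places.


Answer: Price = 12.8089

Derivation:
PV(D) = D * exp(-r * t_d) = 0.6122 * 0.99655744 = 0.61009246
S_0' = S_0 - PV(D) = 53.6300 - 0.61009246 = 53.01990754
d1 = (ln(S_0'/K) + (r + sigma^2/2)*T) / (sigma*sqrt(T)) = -0.27631188
d2 = d1 - sigma*sqrt(T) = -0.61572313
exp(-rT) = 0.99252805
N(-d1) = 0.60884573; N(-d2) = 0.73096137
P = K * exp(-rT) * N(-d2) - S_0' * N(-d1) = 62.1500 * 0.99252805 * 0.73096137 - 53.01990754 * 0.60884573 = 12.8089


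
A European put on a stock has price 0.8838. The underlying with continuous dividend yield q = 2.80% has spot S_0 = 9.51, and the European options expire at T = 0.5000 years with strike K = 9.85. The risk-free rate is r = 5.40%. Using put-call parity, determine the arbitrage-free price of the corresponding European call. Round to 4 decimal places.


Put-call parity: C - P = S_0 * exp(-qT) - K * exp(-rT).
S_0 * exp(-qT) = 9.5100 * 0.98609754 = 9.37778765
K * exp(-rT) = 9.8500 * 0.97336124 = 9.58760823
C = P + S*exp(-qT) - K*exp(-rT)
C = 0.8838 + 9.37778765 - 9.58760823 = 0.6740

Answer: Call price = 0.6740


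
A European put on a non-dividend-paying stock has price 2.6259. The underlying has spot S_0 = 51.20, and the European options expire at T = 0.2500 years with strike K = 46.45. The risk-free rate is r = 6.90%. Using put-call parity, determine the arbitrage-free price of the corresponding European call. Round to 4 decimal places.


Answer: Call price = 8.1703

Derivation:
Put-call parity: C - P = S_0 * exp(-qT) - K * exp(-rT).
S_0 * exp(-qT) = 51.2000 * 1.00000000 = 51.20000000
K * exp(-rT) = 46.4500 * 0.98289793 = 45.65560882
C = P + S*exp(-qT) - K*exp(-rT)
C = 2.6259 + 51.20000000 - 45.65560882 = 8.1703


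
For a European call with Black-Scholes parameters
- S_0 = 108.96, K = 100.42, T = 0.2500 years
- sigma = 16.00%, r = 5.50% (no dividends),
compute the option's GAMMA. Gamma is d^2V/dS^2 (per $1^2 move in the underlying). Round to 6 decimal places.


d1 = 1.2321181474; d2 = 1.1521181474
phi(d1) = 0.1867478257; exp(-qT) = 1.0000000000; exp(-rT) = 0.9863440995
Gamma = exp(-qT) * phi(d1) / (S * sigma * sqrt(T)) = 1.0000000000 * 0.1867478257 / (108.9600 * 0.1600 * 0.5000000000) = 0.021424

Answer: Gamma = 0.021424


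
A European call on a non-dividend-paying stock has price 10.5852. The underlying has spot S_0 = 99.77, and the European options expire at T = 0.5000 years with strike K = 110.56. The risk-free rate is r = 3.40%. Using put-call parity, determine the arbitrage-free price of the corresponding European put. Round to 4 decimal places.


Answer: Put price = 19.5116

Derivation:
Put-call parity: C - P = S_0 * exp(-qT) - K * exp(-rT).
S_0 * exp(-qT) = 99.7700 * 1.00000000 = 99.77000000
K * exp(-rT) = 110.5600 * 0.98314368 = 108.69636577
P = C - S*exp(-qT) + K*exp(-rT)
P = 10.5852 - 99.77000000 + 108.69636577 = 19.5116


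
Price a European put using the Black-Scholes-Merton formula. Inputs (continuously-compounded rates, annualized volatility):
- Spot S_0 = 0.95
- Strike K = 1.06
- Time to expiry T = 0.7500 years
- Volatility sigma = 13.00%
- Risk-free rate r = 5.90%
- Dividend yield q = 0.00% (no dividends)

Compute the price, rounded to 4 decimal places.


d1 = (ln(S/K) + (r - q + 0.5*sigma^2) * T) / (sigma * sqrt(T)) = -0.52383170
d2 = d1 - sigma * sqrt(T) = -0.63641500
exp(-rT) = 0.95671475; exp(-qT) = 1.00000000
P = K * exp(-rT) * N(-d2) - S_0 * exp(-qT) * N(-d1)
N(-d1) = 0.69980220; N(-d2) = 0.73774702
P = 1.0600 * 0.95671475 * 0.73774702 - 0.9500 * 1.00000000 * 0.69980220 = 0.0834

Answer: Price = 0.0834


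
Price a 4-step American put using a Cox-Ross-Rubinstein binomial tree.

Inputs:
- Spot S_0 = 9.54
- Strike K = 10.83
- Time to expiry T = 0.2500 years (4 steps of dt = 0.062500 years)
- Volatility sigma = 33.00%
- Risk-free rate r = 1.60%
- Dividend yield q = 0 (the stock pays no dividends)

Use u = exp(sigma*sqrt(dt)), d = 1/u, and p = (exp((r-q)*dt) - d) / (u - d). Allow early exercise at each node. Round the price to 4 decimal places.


dt = T/N = 0.062500
u = exp(sigma*sqrt(dt)) = 1.085999; d = 1/u = 0.920811
p = (exp((r-q)*dt) - d) / (u - d) = 0.485443
Discount per step: exp(-r*dt) = 0.999000
Stock lattice S(k, i) with i counting down-moves:
  k=0: S(0,0) = 9.5400
  k=1: S(1,0) = 10.3604; S(1,1) = 8.7845
  k=2: S(2,0) = 11.2514; S(2,1) = 9.5400; S(2,2) = 8.0889
  k=3: S(3,0) = 12.2190; S(3,1) = 10.3604; S(3,2) = 8.7845; S(3,3) = 7.4484
  k=4: S(4,0) = 13.2698; S(4,1) = 11.2514; S(4,2) = 9.5400; S(4,3) = 8.0889; S(4,4) = 6.8585
Terminal payoffs V(N, i) = max(K - S_T, 0):
  V(4,0) = 0.000000; V(4,1) = 0.000000; V(4,2) = 1.290000; V(4,3) = 2.741094; V(4,4) = 3.971468
Backward induction: V(k, i) = exp(-r*dt) * [p * V(k+1, i) + (1-p) * V(k+1, i+1)]; then take max(V_cont, immediate exercise) for American.
  V(3,0) = exp(-r*dt) * [p*0.000000 + (1-p)*0.000000] = 0.000000; exercise = 0.000000; V(3,0) = max -> 0.000000
  V(3,1) = exp(-r*dt) * [p*0.000000 + (1-p)*1.290000] = 0.663114; exercise = 0.469573; V(3,1) = max -> 0.663114
  V(3,2) = exp(-r*dt) * [p*1.290000 + (1-p)*2.741094] = 2.034634; exercise = 2.045459; V(3,2) = max -> 2.045459
  V(3,3) = exp(-r*dt) * [p*2.741094 + (1-p)*3.971468] = 3.370818; exercise = 3.381643; V(3,3) = max -> 3.381643
  V(2,0) = exp(-r*dt) * [p*0.000000 + (1-p)*0.663114] = 0.340869; exercise = 0.000000; V(2,0) = max -> 0.340869
  V(2,1) = exp(-r*dt) * [p*0.663114 + (1-p)*2.045459] = 1.373035; exercise = 1.290000; V(2,1) = max -> 1.373035
  V(2,2) = exp(-r*dt) * [p*2.045459 + (1-p)*3.381643] = 2.730269; exercise = 2.741094; V(2,2) = max -> 2.741094
  V(1,0) = exp(-r*dt) * [p*0.340869 + (1-p)*1.373035] = 0.871105; exercise = 0.469573; V(1,0) = max -> 0.871105
  V(1,1) = exp(-r*dt) * [p*1.373035 + (1-p)*2.741094] = 2.074903; exercise = 2.045459; V(1,1) = max -> 2.074903
  V(0,0) = exp(-r*dt) * [p*0.871105 + (1-p)*2.074903] = 1.489037; exercise = 1.290000; V(0,0) = max -> 1.489037

Answer: Price = V(0,0) = 1.4890


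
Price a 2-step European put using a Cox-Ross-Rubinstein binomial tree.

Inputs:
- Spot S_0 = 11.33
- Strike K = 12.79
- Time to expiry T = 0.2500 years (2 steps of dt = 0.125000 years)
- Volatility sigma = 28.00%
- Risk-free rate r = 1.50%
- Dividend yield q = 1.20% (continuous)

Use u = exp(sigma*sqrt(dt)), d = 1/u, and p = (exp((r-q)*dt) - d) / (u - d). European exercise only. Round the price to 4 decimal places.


Answer: Price = V(0,0) = 1.6776

Derivation:
dt = T/N = 0.125000
u = exp(sigma*sqrt(dt)) = 1.104061; d = 1/u = 0.905747
p = (exp((r-q)*dt) - d) / (u - d) = 0.477163
Discount per step: exp(-r*dt) = 0.998127
Stock lattice S(k, i) with i counting down-moves:
  k=0: S(0,0) = 11.3300
  k=1: S(1,0) = 12.5090; S(1,1) = 10.2621
  k=2: S(2,0) = 13.8107; S(2,1) = 11.3300; S(2,2) = 9.2949
Terminal payoffs V(N, i) = max(K - S_T, 0):
  V(2,0) = 0.000000; V(2,1) = 1.460000; V(2,2) = 3.495116
Backward induction: V(k, i) = exp(-r*dt) * [p * V(k+1, i) + (1-p) * V(k+1, i+1)].
  V(1,0) = exp(-r*dt) * [p*0.000000 + (1-p)*1.460000] = 0.761912
  V(1,1) = exp(-r*dt) * [p*1.460000 + (1-p)*3.495116] = 2.519306
  V(0,0) = exp(-r*dt) * [p*0.761912 + (1-p)*2.519306] = 1.677595


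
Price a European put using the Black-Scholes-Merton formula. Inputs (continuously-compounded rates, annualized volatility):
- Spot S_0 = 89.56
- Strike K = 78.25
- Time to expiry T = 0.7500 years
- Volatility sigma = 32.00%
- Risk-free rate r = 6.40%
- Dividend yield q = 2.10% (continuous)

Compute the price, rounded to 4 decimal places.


d1 = (ln(S/K) + (r - q + 0.5*sigma^2) * T) / (sigma * sqrt(T)) = 0.74207538
d2 = d1 - sigma * sqrt(T) = 0.46494725
exp(-rT) = 0.95313379; exp(-qT) = 0.98437338
P = K * exp(-rT) * N(-d2) - S_0 * exp(-qT) * N(-d1)
N(-d1) = 0.22902083; N(-d2) = 0.32098462
P = 78.2500 * 0.95313379 * 0.32098462 - 89.5600 * 0.98437338 * 0.22902083 = 3.7493

Answer: Price = 3.7493


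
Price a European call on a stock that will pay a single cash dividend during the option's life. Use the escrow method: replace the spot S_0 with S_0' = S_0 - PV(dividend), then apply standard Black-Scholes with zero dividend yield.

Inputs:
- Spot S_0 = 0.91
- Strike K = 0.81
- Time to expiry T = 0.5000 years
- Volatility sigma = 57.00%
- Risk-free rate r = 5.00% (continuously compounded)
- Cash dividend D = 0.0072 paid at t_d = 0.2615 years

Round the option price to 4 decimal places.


PV(D) = D * exp(-r * t_d) = 0.0072 * 0.98701011 = 0.00710647
S_0' = S_0 - PV(D) = 0.9100 - 0.00710647 = 0.90289353
d1 = (ln(S_0'/K) + (r + sigma^2/2)*T) / (sigma*sqrt(T)) = 0.53292378
d2 = d1 - sigma*sqrt(T) = 0.12987291
exp(-rT) = 0.97530991
N(d1) = 0.70295683; N(d2) = 0.55166651
C = S_0' * N(d1) - K * exp(-rT) * N(d2) = 0.90289353 * 0.70295683 - 0.8100 * 0.97530991 * 0.55166651 = 0.1989

Answer: Price = 0.1989


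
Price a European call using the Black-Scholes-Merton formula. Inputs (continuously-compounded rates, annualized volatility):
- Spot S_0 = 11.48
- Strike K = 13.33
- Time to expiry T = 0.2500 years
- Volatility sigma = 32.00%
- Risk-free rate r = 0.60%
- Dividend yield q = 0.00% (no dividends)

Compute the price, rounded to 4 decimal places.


d1 = (ln(S/K) + (r - q + 0.5*sigma^2) * T) / (sigma * sqrt(T)) = -0.84444215
d2 = d1 - sigma * sqrt(T) = -1.00444215
exp(-rT) = 0.99850112; exp(-qT) = 1.00000000
C = S_0 * exp(-qT) * N(d1) - K * exp(-rT) * N(d2)
N(d1) = 0.19921119; N(d2) = 0.15758277
C = 11.4800 * 1.00000000 * 0.19921119 - 13.3300 * 0.99850112 * 0.15758277 = 0.1895

Answer: Price = 0.1895


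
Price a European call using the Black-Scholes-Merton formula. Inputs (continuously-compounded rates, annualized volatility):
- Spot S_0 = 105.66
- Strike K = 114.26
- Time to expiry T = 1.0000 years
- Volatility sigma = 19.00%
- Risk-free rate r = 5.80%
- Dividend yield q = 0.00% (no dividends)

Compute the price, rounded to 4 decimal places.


d1 = (ln(S/K) + (r - q + 0.5*sigma^2) * T) / (sigma * sqrt(T)) = -0.01157980
d2 = d1 - sigma * sqrt(T) = -0.20157980
exp(-rT) = 0.94364995; exp(-qT) = 1.00000000
C = S_0 * exp(-qT) * N(d1) - K * exp(-rT) * N(d2)
N(d1) = 0.49538043; N(d2) = 0.42012262
C = 105.6600 * 1.00000000 * 0.49538043 - 114.2600 * 0.94364995 * 0.42012262 = 7.0437

Answer: Price = 7.0437


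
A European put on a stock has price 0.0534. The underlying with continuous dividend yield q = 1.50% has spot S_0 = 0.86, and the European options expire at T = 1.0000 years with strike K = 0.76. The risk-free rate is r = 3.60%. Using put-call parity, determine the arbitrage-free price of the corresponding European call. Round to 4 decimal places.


Put-call parity: C - P = S_0 * exp(-qT) - K * exp(-rT).
S_0 * exp(-qT) = 0.8600 * 0.98511194 = 0.84719627
K * exp(-rT) = 0.7600 * 0.96464029 = 0.73312662
C = P + S*exp(-qT) - K*exp(-rT)
C = 0.0534 + 0.84719627 - 0.73312662 = 0.1675

Answer: Call price = 0.1675


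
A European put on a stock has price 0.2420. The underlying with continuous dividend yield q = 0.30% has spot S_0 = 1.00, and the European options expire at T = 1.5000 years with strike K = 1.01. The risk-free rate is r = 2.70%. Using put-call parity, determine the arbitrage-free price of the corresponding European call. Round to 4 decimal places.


Answer: Call price = 0.2676

Derivation:
Put-call parity: C - P = S_0 * exp(-qT) - K * exp(-rT).
S_0 * exp(-qT) = 1.0000 * 0.99551011 = 0.99551011
K * exp(-rT) = 1.0100 * 0.96030916 = 0.96991226
C = P + S*exp(-qT) - K*exp(-rT)
C = 0.2420 + 0.99551011 - 0.96991226 = 0.2676


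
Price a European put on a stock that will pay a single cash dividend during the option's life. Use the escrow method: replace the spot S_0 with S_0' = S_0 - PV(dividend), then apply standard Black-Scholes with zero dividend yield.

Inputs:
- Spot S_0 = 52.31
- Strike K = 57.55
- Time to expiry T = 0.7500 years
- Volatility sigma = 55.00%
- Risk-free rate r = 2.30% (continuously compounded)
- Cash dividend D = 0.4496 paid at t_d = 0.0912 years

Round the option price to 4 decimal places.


PV(D) = D * exp(-r * t_d) = 0.4496 * 0.99790460 = 0.44865791
S_0' = S_0 - PV(D) = 52.3100 - 0.44865791 = 51.86134209
d1 = (ln(S_0'/K) + (r + sigma^2/2)*T) / (sigma*sqrt(T)) = 0.05586026
d2 = d1 - sigma*sqrt(T) = -0.42045371
exp(-rT) = 0.98289793
N(-d1) = 0.47772656; N(-d2) = 0.66292298
P = K * exp(-rT) * N(-d2) - S_0' * N(-d1) = 57.5500 * 0.98289793 * 0.66292298 - 51.86134209 * 0.47772656 = 12.7232

Answer: Price = 12.7232


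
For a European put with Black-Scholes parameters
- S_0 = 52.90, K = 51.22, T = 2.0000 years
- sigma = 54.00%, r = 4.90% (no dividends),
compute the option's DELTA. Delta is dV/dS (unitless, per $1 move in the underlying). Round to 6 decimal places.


Answer: Delta = -0.290329

Derivation:
d1 = 0.5524248918; d2 = -0.2112504318
phi(d1) = 0.3424857720; exp(-qT) = 1.0000000000; exp(-rT) = 0.9066489038
N(-d1) = 0.2903286401
Delta = -exp(-qT) * N(-d1) = -1.0000000000 * 0.2903286401 = -0.290329


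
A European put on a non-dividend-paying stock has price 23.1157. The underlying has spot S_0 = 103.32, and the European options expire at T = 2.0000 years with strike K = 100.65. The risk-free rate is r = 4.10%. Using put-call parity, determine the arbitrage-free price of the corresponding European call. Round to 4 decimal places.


Put-call parity: C - P = S_0 * exp(-qT) - K * exp(-rT).
S_0 * exp(-qT) = 103.3200 * 1.00000000 = 103.32000000
K * exp(-rT) = 100.6500 * 0.92127196 = 92.72602264
C = P + S*exp(-qT) - K*exp(-rT)
C = 23.1157 + 103.32000000 - 92.72602264 = 33.7097

Answer: Call price = 33.7097


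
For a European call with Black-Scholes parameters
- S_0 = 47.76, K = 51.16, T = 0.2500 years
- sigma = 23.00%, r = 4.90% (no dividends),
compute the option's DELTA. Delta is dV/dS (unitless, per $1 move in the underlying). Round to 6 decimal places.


d1 = -0.4339739794; d2 = -0.5489739794
phi(d1) = 0.3630897462; exp(-qT) = 1.0000000000; exp(-rT) = 0.9878247258
N(d1) = 0.3321536683
Delta = exp(-qT) * N(d1) = 1.0000000000 * 0.3321536683 = 0.332154

Answer: Delta = 0.332154


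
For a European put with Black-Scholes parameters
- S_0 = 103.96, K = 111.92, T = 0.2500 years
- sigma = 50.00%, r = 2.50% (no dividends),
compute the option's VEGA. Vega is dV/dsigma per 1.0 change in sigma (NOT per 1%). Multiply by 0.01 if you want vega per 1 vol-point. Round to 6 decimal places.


d1 = -0.1451124823; d2 = -0.3951124823
phi(d1) = 0.3947639256; exp(-qT) = 1.0000000000; exp(-rT) = 0.9937694906
Vega = S * exp(-qT) * phi(d1) * sqrt(T) = 103.9600 * 1.0000000000 * 0.3947639256 * 0.5000000000 = 20.519829

Answer: Vega = 20.519829


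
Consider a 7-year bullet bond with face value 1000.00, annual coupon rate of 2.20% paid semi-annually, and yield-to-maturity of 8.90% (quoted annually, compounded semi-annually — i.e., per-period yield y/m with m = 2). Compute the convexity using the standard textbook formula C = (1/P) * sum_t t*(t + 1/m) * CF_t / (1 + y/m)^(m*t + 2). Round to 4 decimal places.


Coupon per period c = face * coupon_rate / m = 11.000000
Periods per year m = 2; per-period yield y/m = 0.044500
Number of cashflows N = 14
Cashflows (t years, CF_t, discount factor 1/(1+y/m)^(m*t), PV):
  t = 0.5000: CF_t = 11.000000, DF = 0.957396, PV = 10.531355
  t = 1.0000: CF_t = 11.000000, DF = 0.916607, PV = 10.082676
  t = 1.5000: CF_t = 11.000000, DF = 0.877556, PV = 9.653112
  t = 2.0000: CF_t = 11.000000, DF = 0.840168, PV = 9.241850
  t = 2.5000: CF_t = 11.000000, DF = 0.804374, PV = 8.848109
  t = 3.0000: CF_t = 11.000000, DF = 0.770104, PV = 8.471143
  t = 3.5000: CF_t = 11.000000, DF = 0.737294, PV = 8.110238
  t = 4.0000: CF_t = 11.000000, DF = 0.705883, PV = 7.764708
  t = 4.5000: CF_t = 11.000000, DF = 0.675809, PV = 7.433900
  t = 5.0000: CF_t = 11.000000, DF = 0.647017, PV = 7.117185
  t = 5.5000: CF_t = 11.000000, DF = 0.619451, PV = 6.813963
  t = 6.0000: CF_t = 11.000000, DF = 0.593060, PV = 6.523661
  t = 6.5000: CF_t = 11.000000, DF = 0.567793, PV = 6.245726
  t = 7.0000: CF_t = 1011.000000, DF = 0.543603, PV = 549.582550
Price P = sum_t PV_t = 656.420174
Convexity numerator sum_t t*(t + 1/m) * CF_t / (1+y/m)^(m*t + 2):
  t = 0.5000: term = 4.826556
  t = 1.0000: term = 13.862775
  t = 1.5000: term = 26.544327
  t = 2.0000: term = 42.355716
  t = 2.5000: term = 60.826782
  t = 3.0000: term = 81.529434
  t = 3.5000: term = 104.074593
  t = 4.0000: term = 128.109326
  t = 4.5000: term = 153.314177
  t = 5.0000: term = 179.400664
  t = 5.5000: term = 206.108949
  t = 6.0000: term = 233.205652
  t = 6.5000: term = 260.481820
  t = 7.0000: term = 26446.935128
Convexity = (1/P) * sum = 27941.575899 / 656.420174 = 42.566601

Answer: Convexity = 42.5666


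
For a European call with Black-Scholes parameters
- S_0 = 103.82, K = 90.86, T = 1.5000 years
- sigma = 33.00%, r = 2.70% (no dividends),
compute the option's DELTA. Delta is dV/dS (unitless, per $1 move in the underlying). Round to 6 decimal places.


Answer: Delta = 0.736372

Derivation:
d1 = 0.6322003625; d2 = 0.2280345550
phi(d1) = 0.3266790193; exp(-qT) = 1.0000000000; exp(-rT) = 0.9603091645
N(d1) = 0.7363720198
Delta = exp(-qT) * N(d1) = 1.0000000000 * 0.7363720198 = 0.736372


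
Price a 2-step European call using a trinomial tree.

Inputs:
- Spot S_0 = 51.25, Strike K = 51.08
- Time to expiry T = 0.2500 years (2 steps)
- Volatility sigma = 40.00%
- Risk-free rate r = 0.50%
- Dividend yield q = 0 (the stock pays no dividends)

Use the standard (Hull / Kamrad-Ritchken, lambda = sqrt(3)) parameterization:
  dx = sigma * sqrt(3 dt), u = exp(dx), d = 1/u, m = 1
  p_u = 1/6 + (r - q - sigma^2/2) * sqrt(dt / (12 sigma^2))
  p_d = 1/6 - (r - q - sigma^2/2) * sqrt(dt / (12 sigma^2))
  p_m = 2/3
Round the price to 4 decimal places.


Answer: Price = V(0,0) = 3.6207

Derivation:
dt = T/N = 0.125000; dx = sigma*sqrt(3*dt) = 0.244949
u = exp(dx) = 1.277556; d = 1/u = 0.782744
p_u = 0.147530, p_m = 0.666667, p_d = 0.185803
Discount per step: exp(-r*dt) = 0.999375
Stock lattice S(k, j) with j the centered position index:
  k=0: S(0,+0) = 51.2500
  k=1: S(1,-1) = 40.1157; S(1,+0) = 51.2500; S(1,+1) = 65.4748
  k=2: S(2,-2) = 31.4003; S(2,-1) = 40.1157; S(2,+0) = 51.2500; S(2,+1) = 65.4748; S(2,+2) = 83.6477
Terminal payoffs V(N, j) = max(S_T - K, 0):
  V(2,-2) = 0.000000; V(2,-1) = 0.000000; V(2,+0) = 0.170000; V(2,+1) = 14.394751; V(2,+2) = 32.567669
Backward induction: V(k, j) = exp(-r*dt) * [p_u * V(k+1, j+1) + p_m * V(k+1, j) + p_d * V(k+1, j-1)]
  V(1,-1) = exp(-r*dt) * [p_u*0.170000 + p_m*0.000000 + p_d*0.000000] = 0.025064
  V(1,+0) = exp(-r*dt) * [p_u*14.394751 + p_m*0.170000 + p_d*0.000000] = 2.235594
  V(1,+1) = exp(-r*dt) * [p_u*32.567669 + p_m*14.394751 + p_d*0.170000] = 14.423779
  V(0,+0) = exp(-r*dt) * [p_u*14.423779 + p_m*2.235594 + p_d*0.025064] = 3.620730


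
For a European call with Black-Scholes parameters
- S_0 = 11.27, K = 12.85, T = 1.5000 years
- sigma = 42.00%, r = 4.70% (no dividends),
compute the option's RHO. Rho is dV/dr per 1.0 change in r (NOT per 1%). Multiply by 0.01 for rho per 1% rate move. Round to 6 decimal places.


d1 = 0.1391942312; d2 = -0.3751986148
phi(d1) = 0.3950961799; exp(-qT) = 1.0000000000; exp(-rT) = 0.9319277395
N(d2) = 0.3537563801
Rho = K*T*exp(-rT)*N(d2) = 12.8500 * 1.5000 * 0.9319277395 * 0.3537563801 = 6.354493

Answer: Rho = 6.354493


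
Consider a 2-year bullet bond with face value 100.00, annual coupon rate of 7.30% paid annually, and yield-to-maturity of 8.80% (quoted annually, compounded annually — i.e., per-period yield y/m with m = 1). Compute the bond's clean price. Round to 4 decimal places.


Coupon per period c = face * coupon_rate / m = 7.300000
Periods per year m = 1; per-period yield y/m = 0.088000
Number of cashflows N = 2
Cashflows (t years, CF_t, discount factor 1/(1+y/m)^(m*t), PV):
  t = 1.0000: CF_t = 7.300000, DF = 0.919118, PV = 6.709559
  t = 2.0000: CF_t = 107.300000, DF = 0.844777, PV = 90.644599
Price P = sum_t PV_t = 97.354158

Answer: Price = 97.3542


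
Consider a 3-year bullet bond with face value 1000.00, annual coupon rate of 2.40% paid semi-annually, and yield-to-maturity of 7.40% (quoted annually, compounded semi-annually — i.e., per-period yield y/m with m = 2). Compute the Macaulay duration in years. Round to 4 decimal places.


Answer: Macaulay duration = 2.9046 years

Derivation:
Coupon per period c = face * coupon_rate / m = 12.000000
Periods per year m = 2; per-period yield y/m = 0.037000
Number of cashflows N = 6
Cashflows (t years, CF_t, discount factor 1/(1+y/m)^(m*t), PV):
  t = 0.5000: CF_t = 12.000000, DF = 0.964320, PV = 11.571842
  t = 1.0000: CF_t = 12.000000, DF = 0.929913, PV = 11.158960
  t = 1.5000: CF_t = 12.000000, DF = 0.896734, PV = 10.760810
  t = 2.0000: CF_t = 12.000000, DF = 0.864739, PV = 10.376866
  t = 2.5000: CF_t = 12.000000, DF = 0.833885, PV = 10.006621
  t = 3.0000: CF_t = 1012.000000, DF = 0.804132, PV = 813.781803
Price P = sum_t PV_t = 867.656903
Macaulay numerator sum_t t * PV_t:
  t * PV_t at t = 0.5000: 5.785921
  t * PV_t at t = 1.0000: 11.158960
  t * PV_t at t = 1.5000: 16.141216
  t * PV_t at t = 2.0000: 20.753733
  t * PV_t at t = 2.5000: 25.016553
  t * PV_t at t = 3.0000: 2441.345408
Macaulay duration D = (sum_t t * PV_t) / P = 2520.201791 / 867.656903 = 2.904606


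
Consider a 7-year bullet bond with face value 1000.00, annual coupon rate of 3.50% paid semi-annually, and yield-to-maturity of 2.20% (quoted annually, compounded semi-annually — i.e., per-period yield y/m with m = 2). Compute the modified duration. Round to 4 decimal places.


Coupon per period c = face * coupon_rate / m = 17.500000
Periods per year m = 2; per-period yield y/m = 0.011000
Number of cashflows N = 14
Cashflows (t years, CF_t, discount factor 1/(1+y/m)^(m*t), PV):
  t = 0.5000: CF_t = 17.500000, DF = 0.989120, PV = 17.309594
  t = 1.0000: CF_t = 17.500000, DF = 0.978358, PV = 17.121261
  t = 1.5000: CF_t = 17.500000, DF = 0.967713, PV = 16.934976
  t = 2.0000: CF_t = 17.500000, DF = 0.957184, PV = 16.750718
  t = 2.5000: CF_t = 17.500000, DF = 0.946769, PV = 16.568465
  t = 3.0000: CF_t = 17.500000, DF = 0.936468, PV = 16.388195
  t = 3.5000: CF_t = 17.500000, DF = 0.926279, PV = 16.209886
  t = 4.0000: CF_t = 17.500000, DF = 0.916201, PV = 16.033517
  t = 4.5000: CF_t = 17.500000, DF = 0.906232, PV = 15.859068
  t = 5.0000: CF_t = 17.500000, DF = 0.896372, PV = 15.686516
  t = 5.5000: CF_t = 17.500000, DF = 0.886620, PV = 15.515842
  t = 6.0000: CF_t = 17.500000, DF = 0.876973, PV = 15.347024
  t = 6.5000: CF_t = 17.500000, DF = 0.867431, PV = 15.180044
  t = 7.0000: CF_t = 1017.500000, DF = 0.857993, PV = 873.008032
Price P = sum_t PV_t = 1083.913137
First compute Macaulay numerator sum_t t * PV_t:
  t * PV_t at t = 0.5000: 8.654797
  t * PV_t at t = 1.0000: 17.121261
  t * PV_t at t = 1.5000: 25.402464
  t * PV_t at t = 2.0000: 33.501436
  t * PV_t at t = 2.5000: 41.421162
  t * PV_t at t = 3.0000: 49.164584
  t * PV_t at t = 3.5000: 56.734601
  t * PV_t at t = 4.0000: 64.134069
  t * PV_t at t = 4.5000: 71.365804
  t * PV_t at t = 5.0000: 78.432579
  t * PV_t at t = 5.5000: 85.337129
  t * PV_t at t = 6.0000: 92.082146
  t * PV_t at t = 6.5000: 98.670285
  t * PV_t at t = 7.0000: 6111.056227
Macaulay duration D = 6833.078544 / 1083.913137 = 6.304083
Modified duration = D / (1 + y/m) = 6.304083 / (1 + 0.011000) = 6.235493

Answer: Modified duration = 6.2355


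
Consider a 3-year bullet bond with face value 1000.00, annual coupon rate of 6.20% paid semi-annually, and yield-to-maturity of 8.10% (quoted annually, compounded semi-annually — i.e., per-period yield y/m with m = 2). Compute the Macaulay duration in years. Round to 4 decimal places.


Coupon per period c = face * coupon_rate / m = 31.000000
Periods per year m = 2; per-period yield y/m = 0.040500
Number of cashflows N = 6
Cashflows (t years, CF_t, discount factor 1/(1+y/m)^(m*t), PV):
  t = 0.5000: CF_t = 31.000000, DF = 0.961076, PV = 29.793369
  t = 1.0000: CF_t = 31.000000, DF = 0.923668, PV = 28.633704
  t = 1.5000: CF_t = 31.000000, DF = 0.887715, PV = 27.519177
  t = 2.0000: CF_t = 31.000000, DF = 0.853162, PV = 26.448032
  t = 2.5000: CF_t = 31.000000, DF = 0.819954, PV = 25.418579
  t = 3.0000: CF_t = 1031.000000, DF = 0.788039, PV = 812.467800
Price P = sum_t PV_t = 950.280660
Macaulay numerator sum_t t * PV_t:
  t * PV_t at t = 0.5000: 14.896684
  t * PV_t at t = 1.0000: 28.633704
  t * PV_t at t = 1.5000: 41.278765
  t * PV_t at t = 2.0000: 52.896063
  t * PV_t at t = 2.5000: 63.546448
  t * PV_t at t = 3.0000: 2437.403401
Macaulay duration D = (sum_t t * PV_t) / P = 2638.655065 / 950.280660 = 2.776711

Answer: Macaulay duration = 2.7767 years


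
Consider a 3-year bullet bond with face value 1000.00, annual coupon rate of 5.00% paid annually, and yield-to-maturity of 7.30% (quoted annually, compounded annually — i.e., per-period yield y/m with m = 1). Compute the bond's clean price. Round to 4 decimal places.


Coupon per period c = face * coupon_rate / m = 50.000000
Periods per year m = 1; per-period yield y/m = 0.073000
Number of cashflows N = 3
Cashflows (t years, CF_t, discount factor 1/(1+y/m)^(m*t), PV):
  t = 1.0000: CF_t = 50.000000, DF = 0.931966, PV = 46.598322
  t = 2.0000: CF_t = 50.000000, DF = 0.868561, PV = 43.428073
  t = 3.0000: CF_t = 1050.000000, DF = 0.809470, PV = 849.943649
Price P = sum_t PV_t = 939.970045

Answer: Price = 939.9700


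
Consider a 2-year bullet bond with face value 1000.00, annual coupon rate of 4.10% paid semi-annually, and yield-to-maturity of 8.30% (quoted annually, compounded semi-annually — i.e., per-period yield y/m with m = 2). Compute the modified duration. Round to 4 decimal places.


Answer: Modified duration = 1.8606

Derivation:
Coupon per period c = face * coupon_rate / m = 20.500000
Periods per year m = 2; per-period yield y/m = 0.041500
Number of cashflows N = 4
Cashflows (t years, CF_t, discount factor 1/(1+y/m)^(m*t), PV):
  t = 0.5000: CF_t = 20.500000, DF = 0.960154, PV = 19.683149
  t = 1.0000: CF_t = 20.500000, DF = 0.921895, PV = 18.898847
  t = 1.5000: CF_t = 20.500000, DF = 0.885161, PV = 18.145797
  t = 2.0000: CF_t = 1020.500000, DF = 0.849890, PV = 867.313112
Price P = sum_t PV_t = 924.040905
First compute Macaulay numerator sum_t t * PV_t:
  t * PV_t at t = 0.5000: 9.841575
  t * PV_t at t = 1.0000: 18.898847
  t * PV_t at t = 1.5000: 27.218695
  t * PV_t at t = 2.0000: 1734.626223
Macaulay duration D = 1790.585340 / 924.040905 = 1.937777
Modified duration = D / (1 + y/m) = 1.937777 / (1 + 0.041500) = 1.860564


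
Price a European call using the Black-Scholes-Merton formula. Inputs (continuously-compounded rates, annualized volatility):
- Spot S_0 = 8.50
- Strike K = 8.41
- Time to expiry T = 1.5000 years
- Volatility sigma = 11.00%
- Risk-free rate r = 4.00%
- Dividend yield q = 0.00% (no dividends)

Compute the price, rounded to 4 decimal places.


d1 = (ln(S/K) + (r - q + 0.5*sigma^2) * T) / (sigma * sqrt(T)) = 0.59173504
d2 = d1 - sigma * sqrt(T) = 0.45701310
exp(-rT) = 0.94176453; exp(-qT) = 1.00000000
C = S_0 * exp(-qT) * N(d1) - K * exp(-rT) * N(d2)
N(d1) = 0.72298598; N(d2) = 0.67616919
C = 8.5000 * 1.00000000 * 0.72298598 - 8.4100 * 0.94176453 * 0.67616919 = 0.7900

Answer: Price = 0.7900


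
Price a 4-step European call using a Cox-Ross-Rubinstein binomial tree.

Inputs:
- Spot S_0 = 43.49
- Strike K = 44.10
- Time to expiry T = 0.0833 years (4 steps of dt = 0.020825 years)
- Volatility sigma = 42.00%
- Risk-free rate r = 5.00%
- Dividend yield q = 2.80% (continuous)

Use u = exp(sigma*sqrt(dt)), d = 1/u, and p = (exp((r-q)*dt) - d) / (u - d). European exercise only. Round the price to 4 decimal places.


Answer: Price = V(0,0) = 1.8297

Derivation:
dt = T/N = 0.020825
u = exp(sigma*sqrt(dt)) = 1.062484; d = 1/u = 0.941191
p = (exp((r-q)*dt) - d) / (u - d) = 0.488630
Discount per step: exp(-r*dt) = 0.998959
Stock lattice S(k, i) with i counting down-moves:
  k=0: S(0,0) = 43.4900
  k=1: S(1,0) = 46.2074; S(1,1) = 40.9324
  k=2: S(2,0) = 49.0947; S(2,1) = 43.4900; S(2,2) = 38.5252
  k=3: S(3,0) = 52.1623; S(3,1) = 46.2074; S(3,2) = 40.9324; S(3,3) = 36.2595
  k=4: S(4,0) = 55.4216; S(4,1) = 49.0947; S(4,2) = 43.4900; S(4,3) = 38.5252; S(4,4) = 34.1271
Terminal payoffs V(N, i) = max(S_T - K, 0):
  V(4,0) = 11.321613; V(4,1) = 4.994663; V(4,2) = 0.000000; V(4,3) = 0.000000; V(4,4) = 0.000000
Backward induction: V(k, i) = exp(-r*dt) * [p * V(k+1, i) + (1-p) * V(k+1, i+1)].
  V(3,0) = exp(-r*dt) * [p*11.321613 + (1-p)*4.994663] = 8.077787
  V(3,1) = exp(-r*dt) * [p*4.994663 + (1-p)*0.000000] = 2.438004
  V(3,2) = exp(-r*dt) * [p*0.000000 + (1-p)*0.000000] = 0.000000
  V(3,3) = exp(-r*dt) * [p*0.000000 + (1-p)*0.000000] = 0.000000
  V(2,0) = exp(-r*dt) * [p*8.077787 + (1-p)*2.438004] = 5.188367
  V(2,1) = exp(-r*dt) * [p*2.438004 + (1-p)*0.000000] = 1.190043
  V(2,2) = exp(-r*dt) * [p*0.000000 + (1-p)*0.000000] = 0.000000
  V(1,0) = exp(-r*dt) * [p*5.188367 + (1-p)*1.190043] = 3.140474
  V(1,1) = exp(-r*dt) * [p*1.190043 + (1-p)*0.000000] = 0.580886
  V(0,0) = exp(-r*dt) * [p*3.140474 + (1-p)*0.580886] = 1.829672


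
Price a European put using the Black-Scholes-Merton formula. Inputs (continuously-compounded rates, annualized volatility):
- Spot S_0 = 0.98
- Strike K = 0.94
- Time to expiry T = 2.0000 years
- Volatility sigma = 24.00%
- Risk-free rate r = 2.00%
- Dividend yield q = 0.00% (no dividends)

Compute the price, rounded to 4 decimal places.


d1 = (ln(S/K) + (r - q + 0.5*sigma^2) * T) / (sigma * sqrt(T)) = 0.41033612
d2 = d1 - sigma * sqrt(T) = 0.07092486
exp(-rT) = 0.96078944; exp(-qT) = 1.00000000
P = K * exp(-rT) * N(-d2) - S_0 * exp(-qT) * N(-d1)
N(-d1) = 0.34077970; N(-d2) = 0.47172878
P = 0.9400 * 0.96078944 * 0.47172878 - 0.9800 * 1.00000000 * 0.34077970 = 0.0921

Answer: Price = 0.0921


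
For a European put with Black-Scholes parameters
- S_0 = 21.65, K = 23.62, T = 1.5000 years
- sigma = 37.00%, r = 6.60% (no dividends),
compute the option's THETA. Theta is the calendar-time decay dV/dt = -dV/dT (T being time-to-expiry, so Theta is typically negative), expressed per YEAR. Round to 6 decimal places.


Answer: Theta = -0.445536

Derivation:
d1 = 0.2528637913; d2 = -0.2002918111
phi(d1) = 0.3863897972; exp(-qT) = 1.0000000000; exp(-rT) = 0.9057427080
Theta = -S*exp(-qT)*phi(d1)*sigma/(2*sqrt(T)) + r*K*exp(-rT)*N(-d2) - q*S*exp(-qT)*N(-d1)
N(-d1) = 0.4001867353; N(-d2) = 0.5793738167; sqrt(T) = 1.2247448714
Term 1 = -21.6500 * 1.0000000000 * 0.3863897972 * 0.3700 / (2 * 1.2247448714) = -1.2636000945
Term 2 = 0.0660 * 23.6200 * 0.9057427080 * 0.5793738167 = 0.8180644864
Term 3 = 0 (no dividend yield, q = 0)
Theta = -1.2636000945 + (0.8180644864) + (0.0000000000) = -0.445536


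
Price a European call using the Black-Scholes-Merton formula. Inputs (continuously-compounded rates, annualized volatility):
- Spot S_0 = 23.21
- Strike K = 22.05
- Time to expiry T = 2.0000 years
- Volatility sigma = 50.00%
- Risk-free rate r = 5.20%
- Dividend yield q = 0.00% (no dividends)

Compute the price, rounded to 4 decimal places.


d1 = (ln(S/K) + (r - q + 0.5*sigma^2) * T) / (sigma * sqrt(T)) = 0.57313920
d2 = d1 - sigma * sqrt(T) = -0.13396758
exp(-rT) = 0.90122530; exp(-qT) = 1.00000000
C = S_0 * exp(-qT) * N(d1) - K * exp(-rT) * N(d2)
N(d1) = 0.71672478; N(d2) = 0.44671411
C = 23.2100 * 1.00000000 * 0.71672478 - 22.0500 * 0.90122530 * 0.44671411 = 7.7581

Answer: Price = 7.7581


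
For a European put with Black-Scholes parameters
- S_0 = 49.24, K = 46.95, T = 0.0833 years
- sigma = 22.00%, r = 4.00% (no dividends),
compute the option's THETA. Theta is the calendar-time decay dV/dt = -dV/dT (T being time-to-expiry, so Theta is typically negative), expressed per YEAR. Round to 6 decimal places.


d1 = 0.8342431065; d2 = 0.7707472799
phi(d1) = 0.2816981099; exp(-qT) = 1.0000000000; exp(-rT) = 0.9966735450
Theta = -S*exp(-qT)*phi(d1)*sigma/(2*sqrt(T)) + r*K*exp(-rT)*N(-d2) - q*S*exp(-qT)*N(-d1)
N(-d1) = 0.2020720023; N(-d2) = 0.2204283708; sqrt(T) = 0.2886173938
Term 1 = -49.2400 * 1.0000000000 * 0.2816981099 * 0.2200 / (2 * 0.2886173938) = -5.2865477800
Term 2 = 0.0400 * 46.9500 * 0.9966735450 * 0.2204283708 = 0.4125874461
Term 3 = 0 (no dividend yield, q = 0)
Theta = -5.2865477800 + (0.4125874461) + (0.0000000000) = -4.873960

Answer: Theta = -4.873960


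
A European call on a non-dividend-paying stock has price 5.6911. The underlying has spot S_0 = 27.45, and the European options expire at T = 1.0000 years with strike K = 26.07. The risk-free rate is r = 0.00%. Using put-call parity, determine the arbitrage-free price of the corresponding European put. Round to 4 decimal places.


Answer: Put price = 4.3111

Derivation:
Put-call parity: C - P = S_0 * exp(-qT) - K * exp(-rT).
S_0 * exp(-qT) = 27.4500 * 1.00000000 = 27.45000000
K * exp(-rT) = 26.0700 * 1.00000000 = 26.07000000
P = C - S*exp(-qT) + K*exp(-rT)
P = 5.6911 - 27.45000000 + 26.07000000 = 4.3111


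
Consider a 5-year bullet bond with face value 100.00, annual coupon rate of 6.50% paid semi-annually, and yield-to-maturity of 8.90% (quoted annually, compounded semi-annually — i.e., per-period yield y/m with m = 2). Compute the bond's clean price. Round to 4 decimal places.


Coupon per period c = face * coupon_rate / m = 3.250000
Periods per year m = 2; per-period yield y/m = 0.044500
Number of cashflows N = 10
Cashflows (t years, CF_t, discount factor 1/(1+y/m)^(m*t), PV):
  t = 0.5000: CF_t = 3.250000, DF = 0.957396, PV = 3.111537
  t = 1.0000: CF_t = 3.250000, DF = 0.916607, PV = 2.978972
  t = 1.5000: CF_t = 3.250000, DF = 0.877556, PV = 2.852056
  t = 2.0000: CF_t = 3.250000, DF = 0.840168, PV = 2.730547
  t = 2.5000: CF_t = 3.250000, DF = 0.804374, PV = 2.614214
  t = 3.0000: CF_t = 3.250000, DF = 0.770104, PV = 2.502838
  t = 3.5000: CF_t = 3.250000, DF = 0.737294, PV = 2.396207
  t = 4.0000: CF_t = 3.250000, DF = 0.705883, PV = 2.294118
  t = 4.5000: CF_t = 3.250000, DF = 0.675809, PV = 2.196379
  t = 5.0000: CF_t = 103.250000, DF = 0.647017, PV = 66.804485
Price P = sum_t PV_t = 90.481352

Answer: Price = 90.4814


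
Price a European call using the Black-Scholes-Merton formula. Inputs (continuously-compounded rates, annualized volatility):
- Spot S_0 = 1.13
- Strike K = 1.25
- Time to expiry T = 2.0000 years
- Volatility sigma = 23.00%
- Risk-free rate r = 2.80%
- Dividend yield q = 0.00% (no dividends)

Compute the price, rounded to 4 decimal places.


Answer: Price = 0.1248

Derivation:
d1 = (ln(S/K) + (r - q + 0.5*sigma^2) * T) / (sigma * sqrt(T)) = 0.02451533
d2 = d1 - sigma * sqrt(T) = -0.30075378
exp(-rT) = 0.94553914; exp(-qT) = 1.00000000
C = S_0 * exp(-qT) * N(d1) - K * exp(-rT) * N(d2)
N(d1) = 0.50977922; N(d2) = 0.38180113
C = 1.1300 * 1.00000000 * 0.50977922 - 1.2500 * 0.94553914 * 0.38180113 = 0.1248


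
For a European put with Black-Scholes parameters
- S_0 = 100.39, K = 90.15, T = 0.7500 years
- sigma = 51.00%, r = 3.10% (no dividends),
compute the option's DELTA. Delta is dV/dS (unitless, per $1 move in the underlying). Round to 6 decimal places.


d1 = 0.5170684507; d2 = 0.0753954948
phi(d1) = 0.3490226621; exp(-qT) = 1.0000000000; exp(-rT) = 0.9770181987
N(-d1) = 0.3025541881
Delta = -exp(-qT) * N(-d1) = -1.0000000000 * 0.3025541881 = -0.302554

Answer: Delta = -0.302554


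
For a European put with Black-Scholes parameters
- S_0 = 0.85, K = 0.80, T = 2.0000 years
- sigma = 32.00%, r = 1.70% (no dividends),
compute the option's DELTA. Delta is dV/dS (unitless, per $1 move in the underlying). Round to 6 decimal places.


Answer: Delta = -0.331648

Derivation:
d1 = 0.4353670192; d2 = -0.0171813207
phi(d1) = 0.3628699571; exp(-qT) = 1.0000000000; exp(-rT) = 0.9665715046
N(-d1) = 0.3316480228
Delta = -exp(-qT) * N(-d1) = -1.0000000000 * 0.3316480228 = -0.331648


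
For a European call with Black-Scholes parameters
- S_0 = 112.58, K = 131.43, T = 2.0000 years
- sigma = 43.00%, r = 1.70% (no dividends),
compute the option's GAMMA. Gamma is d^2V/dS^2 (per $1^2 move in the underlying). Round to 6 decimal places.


d1 = 0.1053912886; d2 = -0.5027205433
phi(d1) = 0.3967328308; exp(-qT) = 1.0000000000; exp(-rT) = 0.9665715046
Gamma = exp(-qT) * phi(d1) / (S * sigma * sqrt(T)) = 1.0000000000 * 0.3967328308 / (112.5800 * 0.4300 * 1.4142135624) = 0.005795

Answer: Gamma = 0.005795


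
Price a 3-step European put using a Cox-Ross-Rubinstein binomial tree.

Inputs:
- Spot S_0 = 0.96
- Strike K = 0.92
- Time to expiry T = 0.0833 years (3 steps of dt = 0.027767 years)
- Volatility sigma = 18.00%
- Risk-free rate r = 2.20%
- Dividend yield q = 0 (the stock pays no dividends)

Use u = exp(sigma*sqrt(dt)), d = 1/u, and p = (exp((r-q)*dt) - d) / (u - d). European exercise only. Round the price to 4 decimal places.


dt = T/N = 0.027767
u = exp(sigma*sqrt(dt)) = 1.030448; d = 1/u = 0.970451
p = (exp((r-q)*dt) - d) / (u - d) = 0.502687
Discount per step: exp(-r*dt) = 0.999389
Stock lattice S(k, i) with i counting down-moves:
  k=0: S(0,0) = 0.9600
  k=1: S(1,0) = 0.9892; S(1,1) = 0.9316
  k=2: S(2,0) = 1.0194; S(2,1) = 0.9600; S(2,2) = 0.9041
  k=3: S(3,0) = 1.0504; S(3,1) = 0.9892; S(3,2) = 0.9316; S(3,3) = 0.8774
Terminal payoffs V(N, i) = max(K - S_T, 0):
  V(3,0) = 0.000000; V(3,1) = 0.000000; V(3,2) = 0.000000; V(3,3) = 0.042610
Backward induction: V(k, i) = exp(-r*dt) * [p * V(k+1, i) + (1-p) * V(k+1, i+1)].
  V(2,0) = exp(-r*dt) * [p*0.000000 + (1-p)*0.000000] = 0.000000
  V(2,1) = exp(-r*dt) * [p*0.000000 + (1-p)*0.000000] = 0.000000
  V(2,2) = exp(-r*dt) * [p*0.000000 + (1-p)*0.042610] = 0.021178
  V(1,0) = exp(-r*dt) * [p*0.000000 + (1-p)*0.000000] = 0.000000
  V(1,1) = exp(-r*dt) * [p*0.000000 + (1-p)*0.021178] = 0.010526
  V(0,0) = exp(-r*dt) * [p*0.000000 + (1-p)*0.010526] = 0.005231

Answer: Price = V(0,0) = 0.0052
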